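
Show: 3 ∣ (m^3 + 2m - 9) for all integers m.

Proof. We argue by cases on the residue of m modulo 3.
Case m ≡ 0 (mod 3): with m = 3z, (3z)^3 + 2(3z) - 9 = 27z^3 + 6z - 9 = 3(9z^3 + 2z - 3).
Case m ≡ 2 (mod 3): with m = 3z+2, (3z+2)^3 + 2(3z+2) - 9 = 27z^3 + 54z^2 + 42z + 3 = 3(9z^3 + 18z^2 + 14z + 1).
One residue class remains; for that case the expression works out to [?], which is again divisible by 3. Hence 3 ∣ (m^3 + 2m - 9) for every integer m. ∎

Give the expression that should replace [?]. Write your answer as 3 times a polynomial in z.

The residues treated are {0, 2}, so the missing case is m ≡ 1 (mod 3); write m = 3z+1.
Then (3z+1)^3 + 2(3z+1) - 9 = 27z^3 + 27z^2 + 15z - 6 = 3(9z^3 + 9z^2 + 5z - 2).

3(9z^3 + 9z^2 + 5z - 2)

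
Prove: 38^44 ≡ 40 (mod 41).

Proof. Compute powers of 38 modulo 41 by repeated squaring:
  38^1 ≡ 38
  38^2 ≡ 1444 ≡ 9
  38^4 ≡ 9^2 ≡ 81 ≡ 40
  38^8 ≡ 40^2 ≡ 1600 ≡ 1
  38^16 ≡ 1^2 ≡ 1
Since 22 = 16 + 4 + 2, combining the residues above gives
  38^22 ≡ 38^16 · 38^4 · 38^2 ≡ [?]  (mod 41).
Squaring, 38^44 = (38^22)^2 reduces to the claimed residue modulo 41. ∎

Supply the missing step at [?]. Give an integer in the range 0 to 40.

Multiply the listed residues: 1 · 40 · 9 = 40 → 360.
Reducing modulo 41: 360 = 8·41 + 32, so 38^22 ≡ 32.

32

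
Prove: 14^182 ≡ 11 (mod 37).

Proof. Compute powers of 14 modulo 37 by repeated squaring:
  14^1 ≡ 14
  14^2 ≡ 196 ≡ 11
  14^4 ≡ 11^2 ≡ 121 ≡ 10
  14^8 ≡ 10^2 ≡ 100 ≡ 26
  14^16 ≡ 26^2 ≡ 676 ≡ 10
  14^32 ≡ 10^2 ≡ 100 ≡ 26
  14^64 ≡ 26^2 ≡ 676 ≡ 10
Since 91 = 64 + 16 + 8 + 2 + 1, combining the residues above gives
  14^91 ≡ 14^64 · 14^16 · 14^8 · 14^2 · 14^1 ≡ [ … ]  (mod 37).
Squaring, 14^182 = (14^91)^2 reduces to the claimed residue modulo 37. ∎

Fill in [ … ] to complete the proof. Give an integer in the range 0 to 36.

23

Multiply the listed residues: 10 · 10 · 26 · 11 · 14 = 100 → 2600 → 28600 → 400400.
Reducing modulo 37: 400400 = 10821·37 + 23, so 14^91 ≡ 23.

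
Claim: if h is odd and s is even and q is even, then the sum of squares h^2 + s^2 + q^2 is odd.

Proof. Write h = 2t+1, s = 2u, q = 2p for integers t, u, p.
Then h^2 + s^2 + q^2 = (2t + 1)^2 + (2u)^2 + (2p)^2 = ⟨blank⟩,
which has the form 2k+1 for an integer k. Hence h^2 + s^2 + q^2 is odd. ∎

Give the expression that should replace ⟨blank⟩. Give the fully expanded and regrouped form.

2(2p^2 + 2t^2 + 2t + 2u^2) + 1

Expanding: (2t + 1)^2 + (2u)^2 + (2p)^2 = 4p^2 + 4t^2 + 4t + 4u^2 + 1.
Every term except the constant is even, so this is 2(2p^2 + 2t^2 + 2t + 2u^2) + 1,
and 2p^2 + 2t^2 + 2t + 2u^2 ∈ ℤ gives the required form.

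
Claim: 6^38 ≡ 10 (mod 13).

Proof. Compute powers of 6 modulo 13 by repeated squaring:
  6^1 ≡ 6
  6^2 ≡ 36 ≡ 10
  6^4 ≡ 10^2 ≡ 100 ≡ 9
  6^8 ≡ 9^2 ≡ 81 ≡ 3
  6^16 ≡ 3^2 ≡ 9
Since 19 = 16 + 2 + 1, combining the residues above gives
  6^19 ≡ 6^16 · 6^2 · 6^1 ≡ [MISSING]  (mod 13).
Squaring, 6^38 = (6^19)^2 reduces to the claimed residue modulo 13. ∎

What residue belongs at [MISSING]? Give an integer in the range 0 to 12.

6^16 · 6^2 · 6^1 ≡ 9 · 10 · 6 = 540.
540 mod 13 = 7, so 6^19 ≡ 7 (mod 13).

7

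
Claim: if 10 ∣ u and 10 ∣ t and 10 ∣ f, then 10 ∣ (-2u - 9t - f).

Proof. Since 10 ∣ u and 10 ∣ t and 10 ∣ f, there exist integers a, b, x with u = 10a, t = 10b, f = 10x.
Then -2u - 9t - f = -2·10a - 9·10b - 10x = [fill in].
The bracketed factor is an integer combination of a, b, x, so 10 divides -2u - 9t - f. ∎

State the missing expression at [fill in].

Each term has a factor of 10: -2·10a - 9·10b - 10x = 10·(-2a - 9b - x).
Since -2a - 9b - x is an integer, 10 ∣ (-2u - 9t - f).

10(-2a - 9b - x)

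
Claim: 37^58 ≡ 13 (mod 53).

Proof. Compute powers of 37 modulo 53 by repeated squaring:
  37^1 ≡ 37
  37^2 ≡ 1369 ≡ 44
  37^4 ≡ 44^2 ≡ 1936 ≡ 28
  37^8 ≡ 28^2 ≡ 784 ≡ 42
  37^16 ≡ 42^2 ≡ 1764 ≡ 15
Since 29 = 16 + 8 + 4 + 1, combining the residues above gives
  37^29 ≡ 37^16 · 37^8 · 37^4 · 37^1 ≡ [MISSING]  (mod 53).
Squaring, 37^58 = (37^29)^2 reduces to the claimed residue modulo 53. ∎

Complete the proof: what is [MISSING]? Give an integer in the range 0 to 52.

38

Multiply the listed residues: 15 · 42 · 28 · 37 = 630 → 17640 → 652680.
Reducing modulo 53: 652680 = 12314·53 + 38, so 37^29 ≡ 38.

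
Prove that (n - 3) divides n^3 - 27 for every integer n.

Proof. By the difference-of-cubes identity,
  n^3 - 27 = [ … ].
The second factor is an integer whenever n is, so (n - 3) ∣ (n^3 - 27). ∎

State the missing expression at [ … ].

Polynomial division of n^3 - 27 by n - 3 leaves remainder 0 and quotient n^2 + 3n + 9.
Hence n^3 - 27 = (n - 3)(n^2 + 3n + 9).

(n - 3)(n^2 + 3n + 9)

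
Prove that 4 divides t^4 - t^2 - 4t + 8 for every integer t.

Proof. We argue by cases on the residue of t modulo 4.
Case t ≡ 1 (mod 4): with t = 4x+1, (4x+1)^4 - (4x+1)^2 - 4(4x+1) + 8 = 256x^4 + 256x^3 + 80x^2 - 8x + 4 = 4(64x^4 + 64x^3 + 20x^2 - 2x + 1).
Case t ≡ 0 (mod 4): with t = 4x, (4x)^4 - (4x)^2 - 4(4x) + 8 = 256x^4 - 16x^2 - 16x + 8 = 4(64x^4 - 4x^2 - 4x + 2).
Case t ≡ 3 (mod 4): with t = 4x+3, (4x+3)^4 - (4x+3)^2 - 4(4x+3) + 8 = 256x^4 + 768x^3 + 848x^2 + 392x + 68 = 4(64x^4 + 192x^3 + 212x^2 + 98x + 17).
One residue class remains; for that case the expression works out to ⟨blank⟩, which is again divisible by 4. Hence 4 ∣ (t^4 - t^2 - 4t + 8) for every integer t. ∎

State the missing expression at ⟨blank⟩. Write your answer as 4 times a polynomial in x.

The residues treated are {1, 0, 3}, so the missing case is t ≡ 2 (mod 4); write t = 4x+2.
Then (4x+2)^4 - (4x+2)^2 - 4(4x+2) + 8 = 256x^4 + 512x^3 + 368x^2 + 96x + 12 = 4(64x^4 + 128x^3 + 92x^2 + 24x + 3).

4(64x^4 + 128x^3 + 92x^2 + 24x + 3)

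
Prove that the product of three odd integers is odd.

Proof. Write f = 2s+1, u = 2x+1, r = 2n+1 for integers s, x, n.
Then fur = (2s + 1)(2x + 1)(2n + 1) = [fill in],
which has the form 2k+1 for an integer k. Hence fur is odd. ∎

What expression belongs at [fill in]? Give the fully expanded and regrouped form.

Expanding: (2s + 1)(2x + 1)(2n + 1) = 8nsx + 4ns + 4nx + 2n + 4sx + 2s + 2x + 1.
Every term except the constant is even, so this is 2(4nsx + 2ns + 2nx + n + 2sx + s + x) + 1,
and 4nsx + 2ns + 2nx + n + 2sx + s + x ∈ ℤ gives the required form.

2(4nsx + 2ns + 2nx + n + 2sx + s + x) + 1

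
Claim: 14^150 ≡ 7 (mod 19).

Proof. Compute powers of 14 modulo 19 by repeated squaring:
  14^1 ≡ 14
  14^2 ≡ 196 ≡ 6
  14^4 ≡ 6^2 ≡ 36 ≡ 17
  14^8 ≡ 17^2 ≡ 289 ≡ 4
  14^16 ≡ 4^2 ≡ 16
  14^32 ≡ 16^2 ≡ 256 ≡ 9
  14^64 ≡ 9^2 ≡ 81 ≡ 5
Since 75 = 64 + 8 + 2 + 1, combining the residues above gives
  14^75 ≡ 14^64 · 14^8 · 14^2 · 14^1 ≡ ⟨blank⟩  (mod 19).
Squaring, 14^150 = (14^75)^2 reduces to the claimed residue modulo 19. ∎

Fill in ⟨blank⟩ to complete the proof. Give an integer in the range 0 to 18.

8

14^64 · 14^8 · 14^2 · 14^1 ≡ 5 · 4 · 6 · 14 = 1680.
1680 mod 19 = 8, so 14^75 ≡ 8 (mod 19).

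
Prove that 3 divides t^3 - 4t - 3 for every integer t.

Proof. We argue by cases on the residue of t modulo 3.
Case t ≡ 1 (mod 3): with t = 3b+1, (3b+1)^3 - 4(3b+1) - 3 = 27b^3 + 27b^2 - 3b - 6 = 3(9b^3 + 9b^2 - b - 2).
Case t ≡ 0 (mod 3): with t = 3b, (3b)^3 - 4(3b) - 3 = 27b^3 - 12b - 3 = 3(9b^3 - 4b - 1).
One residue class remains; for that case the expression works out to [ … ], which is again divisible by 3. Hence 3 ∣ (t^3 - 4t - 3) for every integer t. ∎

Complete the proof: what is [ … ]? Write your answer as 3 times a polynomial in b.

Only t ≡ 2 (mod 3) is unaccounted for. Put t = 3b+2:
(3b+2)^3 - 4(3b+2) - 3 expands to 27b^3 + 54b^2 + 24b - 3,
and factoring out 3 leaves 3(9b^3 + 18b^2 + 8b - 1).

3(9b^3 + 18b^2 + 8b - 1)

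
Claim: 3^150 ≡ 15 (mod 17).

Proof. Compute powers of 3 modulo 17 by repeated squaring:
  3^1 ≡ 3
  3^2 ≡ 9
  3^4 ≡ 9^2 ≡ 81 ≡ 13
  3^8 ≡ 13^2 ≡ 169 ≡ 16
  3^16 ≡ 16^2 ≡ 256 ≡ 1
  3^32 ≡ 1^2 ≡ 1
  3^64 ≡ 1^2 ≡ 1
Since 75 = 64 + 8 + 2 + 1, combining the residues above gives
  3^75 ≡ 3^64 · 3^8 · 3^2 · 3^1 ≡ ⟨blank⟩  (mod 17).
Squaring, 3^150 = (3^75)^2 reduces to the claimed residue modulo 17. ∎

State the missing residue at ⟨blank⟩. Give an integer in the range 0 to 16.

3^64 · 3^8 · 3^2 · 3^1 ≡ 1 · 16 · 9 · 3 = 432.
432 mod 17 = 7, so 3^75 ≡ 7 (mod 17).

7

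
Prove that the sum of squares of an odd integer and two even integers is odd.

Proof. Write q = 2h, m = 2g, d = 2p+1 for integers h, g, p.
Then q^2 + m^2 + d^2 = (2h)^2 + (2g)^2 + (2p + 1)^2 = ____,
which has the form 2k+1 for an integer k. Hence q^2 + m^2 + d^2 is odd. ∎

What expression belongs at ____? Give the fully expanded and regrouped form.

Expanding: (2h)^2 + (2g)^2 + (2p + 1)^2 = 4g^2 + 4h^2 + 4p^2 + 4p + 1.
Every term except the constant is even, so this is 2(2g^2 + 2h^2 + 2p^2 + 2p) + 1,
and 2g^2 + 2h^2 + 2p^2 + 2p ∈ ℤ gives the required form.

2(2g^2 + 2h^2 + 2p^2 + 2p) + 1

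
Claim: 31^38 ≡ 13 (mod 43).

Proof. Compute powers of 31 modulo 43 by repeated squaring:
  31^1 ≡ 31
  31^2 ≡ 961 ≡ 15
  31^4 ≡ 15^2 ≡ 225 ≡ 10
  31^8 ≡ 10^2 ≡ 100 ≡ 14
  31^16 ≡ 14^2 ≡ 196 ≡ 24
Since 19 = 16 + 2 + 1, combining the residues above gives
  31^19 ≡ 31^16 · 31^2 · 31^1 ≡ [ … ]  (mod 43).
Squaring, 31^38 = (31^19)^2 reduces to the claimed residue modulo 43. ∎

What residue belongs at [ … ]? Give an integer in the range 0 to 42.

23

31^16 · 31^2 · 31^1 ≡ 24 · 15 · 31 = 11160.
11160 mod 43 = 23, so 31^19 ≡ 23 (mod 43).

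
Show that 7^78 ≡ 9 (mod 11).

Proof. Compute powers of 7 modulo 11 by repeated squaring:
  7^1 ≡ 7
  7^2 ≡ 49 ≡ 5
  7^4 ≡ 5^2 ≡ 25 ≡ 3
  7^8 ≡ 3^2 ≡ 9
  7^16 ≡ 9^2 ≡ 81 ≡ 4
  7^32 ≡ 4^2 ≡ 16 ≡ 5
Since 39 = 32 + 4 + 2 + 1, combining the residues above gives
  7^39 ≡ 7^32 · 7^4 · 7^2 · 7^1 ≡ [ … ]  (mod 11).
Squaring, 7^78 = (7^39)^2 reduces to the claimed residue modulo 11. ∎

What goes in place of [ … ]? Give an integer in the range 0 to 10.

8

Multiply the listed residues: 5 · 3 · 5 · 7 = 15 → 75 → 525.
Reducing modulo 11: 525 = 47·11 + 8, so 7^39 ≡ 8.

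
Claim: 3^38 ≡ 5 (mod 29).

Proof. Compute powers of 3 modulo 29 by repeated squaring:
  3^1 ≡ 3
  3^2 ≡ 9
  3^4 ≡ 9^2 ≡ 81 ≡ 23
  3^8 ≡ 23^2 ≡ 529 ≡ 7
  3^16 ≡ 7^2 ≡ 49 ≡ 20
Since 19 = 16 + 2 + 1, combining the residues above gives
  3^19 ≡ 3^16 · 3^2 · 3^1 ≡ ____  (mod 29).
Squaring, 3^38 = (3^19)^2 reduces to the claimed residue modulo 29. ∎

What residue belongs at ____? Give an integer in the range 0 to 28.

18

3^16 · 3^2 · 3^1 ≡ 20 · 9 · 3 = 540.
540 mod 29 = 18, so 3^19 ≡ 18 (mod 29).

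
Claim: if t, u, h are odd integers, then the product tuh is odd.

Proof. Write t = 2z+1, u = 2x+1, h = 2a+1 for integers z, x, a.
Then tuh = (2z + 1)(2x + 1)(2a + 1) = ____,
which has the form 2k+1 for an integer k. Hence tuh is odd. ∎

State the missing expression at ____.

(2z + 1)(2x + 1)(2a + 1) = 8axz + 4ax + 4az + 2a + 4xz + 2x + 2z + 1
= 2(4axz + 2ax + 2az + a + 2xz + x + z) + 1.
Since 4axz + 2ax + 2az + a + 2xz + x + z is an integer, the product is of the form 2k+1 for an integer k.

2(4axz + 2ax + 2az + a + 2xz + x + z) + 1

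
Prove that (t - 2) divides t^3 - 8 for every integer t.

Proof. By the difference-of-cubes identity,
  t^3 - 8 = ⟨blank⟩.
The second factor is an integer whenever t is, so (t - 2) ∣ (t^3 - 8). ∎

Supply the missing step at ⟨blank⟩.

a^3 - b^3 = (a - b)(a^2 + ab + b^2). With a = t, b = 2:
t^3 - 8 = (t - 2)(t^2 + 2t + 4).

(t - 2)(t^2 + 2t + 4)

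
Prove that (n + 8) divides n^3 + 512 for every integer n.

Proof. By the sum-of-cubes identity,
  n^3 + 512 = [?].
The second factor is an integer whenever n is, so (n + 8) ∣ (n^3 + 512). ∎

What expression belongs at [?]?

Polynomial division of n^3 + 512 by n + 8 leaves remainder 0 and quotient n^2 - 8n + 64.
Hence n^3 + 512 = (n + 8)(n^2 - 8n + 64).

(n + 8)(n^2 - 8n + 64)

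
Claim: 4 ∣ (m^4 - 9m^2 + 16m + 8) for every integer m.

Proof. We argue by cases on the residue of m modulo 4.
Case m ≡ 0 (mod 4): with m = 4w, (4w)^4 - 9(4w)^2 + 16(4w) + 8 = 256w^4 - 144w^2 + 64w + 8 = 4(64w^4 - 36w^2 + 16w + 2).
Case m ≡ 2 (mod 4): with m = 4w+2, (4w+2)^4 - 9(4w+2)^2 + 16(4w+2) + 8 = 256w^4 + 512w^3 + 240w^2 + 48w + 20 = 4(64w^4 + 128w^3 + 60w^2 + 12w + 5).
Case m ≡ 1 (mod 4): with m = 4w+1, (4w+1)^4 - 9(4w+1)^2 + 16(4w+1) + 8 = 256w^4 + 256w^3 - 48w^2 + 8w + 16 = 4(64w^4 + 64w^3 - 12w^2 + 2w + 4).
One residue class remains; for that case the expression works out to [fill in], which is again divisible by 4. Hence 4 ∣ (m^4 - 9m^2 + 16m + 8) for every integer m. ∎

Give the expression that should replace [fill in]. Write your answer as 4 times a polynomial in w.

Only m ≡ 3 (mod 4) is unaccounted for. Put m = 4w+3:
(4w+3)^4 - 9(4w+3)^2 + 16(4w+3) + 8 expands to 256w^4 + 768w^3 + 720w^2 + 280w + 56,
and factoring out 4 leaves 4(64w^4 + 192w^3 + 180w^2 + 70w + 14).

4(64w^4 + 192w^3 + 180w^2 + 70w + 14)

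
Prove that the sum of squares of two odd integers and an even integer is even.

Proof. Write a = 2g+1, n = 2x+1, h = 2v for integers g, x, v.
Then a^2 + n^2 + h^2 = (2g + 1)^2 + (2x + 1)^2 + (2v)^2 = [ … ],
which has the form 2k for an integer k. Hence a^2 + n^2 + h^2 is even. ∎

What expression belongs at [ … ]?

Expanding: (2g + 1)^2 + (2x + 1)^2 + (2v)^2 = 4g^2 + 4g + 4v^2 + 4x^2 + 4x + 2.
Every term is even; pulling out the factor of 2 gives 2(2g^2 + 2g + 2v^2 + 2x^2 + 2x + 1).

2(2g^2 + 2g + 2v^2 + 2x^2 + 2x + 1)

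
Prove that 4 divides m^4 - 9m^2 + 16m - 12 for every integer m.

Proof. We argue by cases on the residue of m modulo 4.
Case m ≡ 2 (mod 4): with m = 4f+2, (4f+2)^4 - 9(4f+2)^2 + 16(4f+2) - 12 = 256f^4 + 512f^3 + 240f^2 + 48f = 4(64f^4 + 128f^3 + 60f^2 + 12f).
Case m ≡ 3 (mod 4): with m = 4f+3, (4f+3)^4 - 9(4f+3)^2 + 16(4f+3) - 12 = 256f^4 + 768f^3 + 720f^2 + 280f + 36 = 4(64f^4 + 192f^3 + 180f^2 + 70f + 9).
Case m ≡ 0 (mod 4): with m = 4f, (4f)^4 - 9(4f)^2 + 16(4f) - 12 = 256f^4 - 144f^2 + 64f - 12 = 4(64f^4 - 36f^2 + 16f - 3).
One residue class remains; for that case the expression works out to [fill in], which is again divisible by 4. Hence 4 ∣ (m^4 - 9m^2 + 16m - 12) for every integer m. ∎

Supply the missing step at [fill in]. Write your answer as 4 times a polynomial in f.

The residues treated are {2, 3, 0}, so the missing case is m ≡ 1 (mod 4); write m = 4f+1.
Then (4f+1)^4 - 9(4f+1)^2 + 16(4f+1) - 12 = 256f^4 + 256f^3 - 48f^2 + 8f - 4 = 4(64f^4 + 64f^3 - 12f^2 + 2f - 1).

4(64f^4 + 64f^3 - 12f^2 + 2f - 1)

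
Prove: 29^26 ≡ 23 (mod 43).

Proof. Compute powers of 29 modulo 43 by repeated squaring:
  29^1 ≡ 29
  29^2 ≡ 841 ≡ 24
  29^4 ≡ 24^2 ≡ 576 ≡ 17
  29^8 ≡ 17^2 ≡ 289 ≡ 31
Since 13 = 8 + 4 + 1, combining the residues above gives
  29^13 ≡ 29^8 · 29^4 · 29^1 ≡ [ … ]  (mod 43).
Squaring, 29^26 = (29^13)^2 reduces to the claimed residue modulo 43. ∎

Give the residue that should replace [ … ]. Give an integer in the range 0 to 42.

29^8 · 29^4 · 29^1 ≡ 31 · 17 · 29 = 15283.
15283 mod 43 = 18, so 29^13 ≡ 18 (mod 43).

18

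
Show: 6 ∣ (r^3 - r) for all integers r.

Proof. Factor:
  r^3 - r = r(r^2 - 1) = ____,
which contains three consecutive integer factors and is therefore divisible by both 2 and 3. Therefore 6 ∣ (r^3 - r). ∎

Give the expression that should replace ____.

(r - 1)r(r + 1)

r(r^2 - 1) = r(r - 1)(r + 1) = (r - 1)r(r + 1).
These three factors are consecutive integers, so their product is divisible by 6.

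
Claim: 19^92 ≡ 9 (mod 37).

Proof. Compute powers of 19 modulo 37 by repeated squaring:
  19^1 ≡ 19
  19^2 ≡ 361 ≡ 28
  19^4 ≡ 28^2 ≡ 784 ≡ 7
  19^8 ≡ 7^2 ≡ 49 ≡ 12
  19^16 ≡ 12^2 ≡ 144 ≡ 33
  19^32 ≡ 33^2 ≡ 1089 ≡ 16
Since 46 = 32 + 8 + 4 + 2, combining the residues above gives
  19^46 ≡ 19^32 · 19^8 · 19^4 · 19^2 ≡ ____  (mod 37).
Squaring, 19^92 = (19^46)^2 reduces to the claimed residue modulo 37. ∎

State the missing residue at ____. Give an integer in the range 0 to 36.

3

Multiply the listed residues: 16 · 12 · 7 · 28 = 192 → 1344 → 37632.
Reducing modulo 37: 37632 = 1017·37 + 3, so 19^46 ≡ 3.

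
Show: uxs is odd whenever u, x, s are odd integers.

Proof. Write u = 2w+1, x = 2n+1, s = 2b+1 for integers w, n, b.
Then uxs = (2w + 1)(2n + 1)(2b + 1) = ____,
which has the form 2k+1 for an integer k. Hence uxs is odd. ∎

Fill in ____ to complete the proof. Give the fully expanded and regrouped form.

(2w + 1)(2n + 1)(2b + 1) = 8bnw + 4bn + 4bw + 2b + 4nw + 2n + 2w + 1
= 2(4bnw + 2bn + 2bw + b + 2nw + n + w) + 1.
Since 4bnw + 2bn + 2bw + b + 2nw + n + w is an integer, the product is of the form 2k+1 for an integer k.

2(4bnw + 2bn + 2bw + b + 2nw + n + w) + 1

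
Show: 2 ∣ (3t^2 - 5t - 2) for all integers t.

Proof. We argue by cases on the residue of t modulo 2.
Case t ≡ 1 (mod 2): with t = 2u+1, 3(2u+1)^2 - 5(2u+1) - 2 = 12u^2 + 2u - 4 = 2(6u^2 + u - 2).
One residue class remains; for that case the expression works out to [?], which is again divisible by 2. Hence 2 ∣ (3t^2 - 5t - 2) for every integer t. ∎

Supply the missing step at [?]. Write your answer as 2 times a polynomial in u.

Only t ≡ 0 (mod 2) is unaccounted for. Put t = 2u:
3(2u)^2 - 5(2u) - 2 expands to 12u^2 - 10u - 2,
and factoring out 2 leaves 2(6u^2 - 5u - 1).

2(6u^2 - 5u - 1)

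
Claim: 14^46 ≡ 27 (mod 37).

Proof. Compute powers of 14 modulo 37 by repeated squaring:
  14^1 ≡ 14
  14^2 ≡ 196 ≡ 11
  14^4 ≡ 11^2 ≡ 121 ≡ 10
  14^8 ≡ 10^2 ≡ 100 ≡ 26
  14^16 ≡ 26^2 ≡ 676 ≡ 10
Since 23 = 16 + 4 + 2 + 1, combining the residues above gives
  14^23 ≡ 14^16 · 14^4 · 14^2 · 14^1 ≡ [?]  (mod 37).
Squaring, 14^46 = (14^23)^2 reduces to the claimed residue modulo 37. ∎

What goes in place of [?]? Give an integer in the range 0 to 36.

8

14^16 · 14^4 · 14^2 · 14^1 ≡ 10 · 10 · 11 · 14 = 15400.
15400 mod 37 = 8, so 14^23 ≡ 8 (mod 37).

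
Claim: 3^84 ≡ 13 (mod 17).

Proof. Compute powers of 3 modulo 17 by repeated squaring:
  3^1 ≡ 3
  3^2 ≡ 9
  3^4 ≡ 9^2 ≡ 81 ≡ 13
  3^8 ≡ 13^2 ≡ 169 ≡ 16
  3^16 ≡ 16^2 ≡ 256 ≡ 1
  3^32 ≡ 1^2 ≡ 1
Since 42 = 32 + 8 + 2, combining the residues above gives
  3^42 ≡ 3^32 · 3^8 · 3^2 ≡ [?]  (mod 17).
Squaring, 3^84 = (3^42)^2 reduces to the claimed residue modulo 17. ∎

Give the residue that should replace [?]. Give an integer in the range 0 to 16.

8

3^32 · 3^8 · 3^2 ≡ 1 · 16 · 9 = 144.
144 mod 17 = 8, so 3^42 ≡ 8 (mod 17).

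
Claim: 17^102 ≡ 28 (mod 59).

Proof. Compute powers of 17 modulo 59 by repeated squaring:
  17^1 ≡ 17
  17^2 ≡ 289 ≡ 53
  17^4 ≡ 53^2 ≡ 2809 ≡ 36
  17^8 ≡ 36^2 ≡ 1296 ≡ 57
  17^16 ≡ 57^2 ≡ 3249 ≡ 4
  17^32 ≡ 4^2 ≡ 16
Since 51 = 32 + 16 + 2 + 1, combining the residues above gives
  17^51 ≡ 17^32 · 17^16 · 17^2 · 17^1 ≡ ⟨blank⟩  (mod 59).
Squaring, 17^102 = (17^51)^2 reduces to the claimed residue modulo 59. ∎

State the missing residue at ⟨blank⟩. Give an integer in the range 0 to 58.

21

Multiply the listed residues: 16 · 4 · 53 · 17 = 64 → 3392 → 57664.
Reducing modulo 59: 57664 = 977·59 + 21, so 17^51 ≡ 21.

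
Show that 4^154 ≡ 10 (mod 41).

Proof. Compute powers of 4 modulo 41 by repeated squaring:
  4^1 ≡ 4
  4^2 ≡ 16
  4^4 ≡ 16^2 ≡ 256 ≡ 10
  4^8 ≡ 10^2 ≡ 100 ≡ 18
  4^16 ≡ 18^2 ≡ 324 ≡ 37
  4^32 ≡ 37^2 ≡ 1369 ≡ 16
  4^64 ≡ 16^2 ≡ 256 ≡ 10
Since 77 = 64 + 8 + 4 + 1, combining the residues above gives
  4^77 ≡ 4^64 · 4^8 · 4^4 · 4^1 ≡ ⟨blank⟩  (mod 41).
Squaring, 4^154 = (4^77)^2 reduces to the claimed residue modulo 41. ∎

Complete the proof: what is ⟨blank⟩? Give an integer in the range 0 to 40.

Multiply the listed residues: 10 · 18 · 10 · 4 = 180 → 1800 → 7200.
Reducing modulo 41: 7200 = 175·41 + 25, so 4^77 ≡ 25.

25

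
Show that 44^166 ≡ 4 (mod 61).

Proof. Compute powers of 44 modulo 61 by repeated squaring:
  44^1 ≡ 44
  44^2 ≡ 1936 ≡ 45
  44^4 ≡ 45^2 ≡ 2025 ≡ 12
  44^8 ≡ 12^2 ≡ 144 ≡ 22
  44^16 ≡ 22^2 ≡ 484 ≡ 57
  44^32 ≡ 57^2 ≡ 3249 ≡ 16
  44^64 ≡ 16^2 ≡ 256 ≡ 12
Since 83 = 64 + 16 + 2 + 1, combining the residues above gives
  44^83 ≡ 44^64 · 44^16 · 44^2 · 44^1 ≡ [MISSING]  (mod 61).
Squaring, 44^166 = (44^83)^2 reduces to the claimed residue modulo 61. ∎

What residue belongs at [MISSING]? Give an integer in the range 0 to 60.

59

44^64 · 44^16 · 44^2 · 44^1 ≡ 12 · 57 · 45 · 44 = 1354320.
1354320 mod 61 = 59, so 44^83 ≡ 59 (mod 61).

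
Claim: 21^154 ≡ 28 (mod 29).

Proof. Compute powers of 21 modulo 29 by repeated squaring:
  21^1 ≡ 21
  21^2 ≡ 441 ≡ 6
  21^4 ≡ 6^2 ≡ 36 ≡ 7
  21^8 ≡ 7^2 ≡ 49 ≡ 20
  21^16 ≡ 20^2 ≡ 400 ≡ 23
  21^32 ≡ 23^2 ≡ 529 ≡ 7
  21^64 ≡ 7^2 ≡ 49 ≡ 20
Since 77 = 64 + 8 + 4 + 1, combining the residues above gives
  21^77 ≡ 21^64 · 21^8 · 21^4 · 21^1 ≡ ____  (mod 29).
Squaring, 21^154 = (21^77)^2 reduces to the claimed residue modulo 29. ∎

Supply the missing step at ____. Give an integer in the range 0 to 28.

21^64 · 21^8 · 21^4 · 21^1 ≡ 20 · 20 · 7 · 21 = 58800.
58800 mod 29 = 17, so 21^77 ≡ 17 (mod 29).

17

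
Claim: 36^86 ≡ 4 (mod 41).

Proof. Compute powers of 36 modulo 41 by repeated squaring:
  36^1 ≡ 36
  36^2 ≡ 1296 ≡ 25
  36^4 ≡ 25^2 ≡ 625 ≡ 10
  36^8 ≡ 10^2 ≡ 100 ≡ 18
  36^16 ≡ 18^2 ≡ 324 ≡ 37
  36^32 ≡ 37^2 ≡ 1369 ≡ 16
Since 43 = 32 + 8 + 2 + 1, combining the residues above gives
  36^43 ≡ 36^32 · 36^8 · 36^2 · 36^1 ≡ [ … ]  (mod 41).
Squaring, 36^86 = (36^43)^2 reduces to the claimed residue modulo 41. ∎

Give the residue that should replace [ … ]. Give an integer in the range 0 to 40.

39

Multiply the listed residues: 16 · 18 · 25 · 36 = 288 → 7200 → 259200.
Reducing modulo 41: 259200 = 6321·41 + 39, so 36^43 ≡ 39.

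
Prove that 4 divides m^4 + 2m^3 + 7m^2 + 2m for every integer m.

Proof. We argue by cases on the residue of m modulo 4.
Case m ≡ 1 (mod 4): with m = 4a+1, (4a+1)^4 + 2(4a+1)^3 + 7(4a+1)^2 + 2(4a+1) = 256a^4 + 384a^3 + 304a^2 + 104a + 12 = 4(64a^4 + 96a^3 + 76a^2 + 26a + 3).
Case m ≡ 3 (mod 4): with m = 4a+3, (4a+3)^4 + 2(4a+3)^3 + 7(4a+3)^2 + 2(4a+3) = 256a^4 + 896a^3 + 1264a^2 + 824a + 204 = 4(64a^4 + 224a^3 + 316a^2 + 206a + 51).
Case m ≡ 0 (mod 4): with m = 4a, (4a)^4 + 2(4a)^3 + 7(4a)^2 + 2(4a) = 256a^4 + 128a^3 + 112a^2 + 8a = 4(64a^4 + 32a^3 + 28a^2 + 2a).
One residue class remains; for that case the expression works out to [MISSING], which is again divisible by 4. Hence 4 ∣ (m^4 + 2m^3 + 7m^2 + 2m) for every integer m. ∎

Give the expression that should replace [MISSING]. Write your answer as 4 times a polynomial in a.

4(64a^4 + 160a^3 + 172a^2 + 86a + 16)

The residues treated are {1, 3, 0}, so the missing case is m ≡ 2 (mod 4); write m = 4a+2.
Then (4a+2)^4 + 2(4a+2)^3 + 7(4a+2)^2 + 2(4a+2) = 256a^4 + 640a^3 + 688a^2 + 344a + 64 = 4(64a^4 + 160a^3 + 172a^2 + 86a + 16).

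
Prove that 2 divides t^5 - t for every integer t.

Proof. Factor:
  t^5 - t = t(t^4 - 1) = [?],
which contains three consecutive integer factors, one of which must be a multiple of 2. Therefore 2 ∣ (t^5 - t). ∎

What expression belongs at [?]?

t^4 - 1 = (t^2 - 1)(t^2 + 1), and t^2 - 1 = (t-1)(t+1).
So t(t^4 - 1) = (t - 1)t(t + 1)(t^2 + 1).

(t - 1)t(t + 1)(t^2 + 1)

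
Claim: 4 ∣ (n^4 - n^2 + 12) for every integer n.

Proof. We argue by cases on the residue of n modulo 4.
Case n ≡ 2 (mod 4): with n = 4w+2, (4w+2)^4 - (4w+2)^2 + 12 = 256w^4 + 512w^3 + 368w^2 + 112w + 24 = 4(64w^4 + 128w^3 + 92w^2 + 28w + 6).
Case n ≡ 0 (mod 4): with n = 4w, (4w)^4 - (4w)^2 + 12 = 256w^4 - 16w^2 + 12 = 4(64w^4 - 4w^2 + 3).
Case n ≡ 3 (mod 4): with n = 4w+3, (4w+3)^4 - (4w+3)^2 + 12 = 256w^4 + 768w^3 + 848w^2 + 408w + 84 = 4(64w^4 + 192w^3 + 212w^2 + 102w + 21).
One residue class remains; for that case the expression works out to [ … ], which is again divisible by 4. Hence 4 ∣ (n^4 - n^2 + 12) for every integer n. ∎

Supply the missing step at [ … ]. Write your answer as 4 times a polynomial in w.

The residues treated are {2, 0, 3}, so the missing case is n ≡ 1 (mod 4); write n = 4w+1.
Then (4w+1)^4 - (4w+1)^2 + 12 = 256w^4 + 256w^3 + 80w^2 + 8w + 12 = 4(64w^4 + 64w^3 + 20w^2 + 2w + 3).

4(64w^4 + 64w^3 + 20w^2 + 2w + 3)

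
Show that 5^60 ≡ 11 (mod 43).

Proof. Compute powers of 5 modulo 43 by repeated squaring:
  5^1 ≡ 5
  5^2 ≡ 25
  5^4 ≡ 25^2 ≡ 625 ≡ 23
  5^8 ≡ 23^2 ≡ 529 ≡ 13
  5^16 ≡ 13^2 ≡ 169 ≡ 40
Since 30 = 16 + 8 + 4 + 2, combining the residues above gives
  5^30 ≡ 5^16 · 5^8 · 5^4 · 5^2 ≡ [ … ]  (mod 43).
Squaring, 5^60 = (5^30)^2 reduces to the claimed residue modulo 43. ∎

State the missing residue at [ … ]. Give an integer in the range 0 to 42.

21

Multiply the listed residues: 40 · 13 · 23 · 25 = 520 → 11960 → 299000.
Reducing modulo 43: 299000 = 6953·43 + 21, so 5^30 ≡ 21.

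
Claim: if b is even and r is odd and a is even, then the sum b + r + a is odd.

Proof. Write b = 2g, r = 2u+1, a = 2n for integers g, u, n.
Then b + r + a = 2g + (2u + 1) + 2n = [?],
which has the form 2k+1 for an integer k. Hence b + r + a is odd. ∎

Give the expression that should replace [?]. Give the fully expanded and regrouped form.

2g + (2u + 1) + 2n = 2g + 2n + 2u + 1
= 2(g + n + u) + 1.
Since g + n + u is an integer, the sum is of the form 2k+1 for an integer k.

2(g + n + u) + 1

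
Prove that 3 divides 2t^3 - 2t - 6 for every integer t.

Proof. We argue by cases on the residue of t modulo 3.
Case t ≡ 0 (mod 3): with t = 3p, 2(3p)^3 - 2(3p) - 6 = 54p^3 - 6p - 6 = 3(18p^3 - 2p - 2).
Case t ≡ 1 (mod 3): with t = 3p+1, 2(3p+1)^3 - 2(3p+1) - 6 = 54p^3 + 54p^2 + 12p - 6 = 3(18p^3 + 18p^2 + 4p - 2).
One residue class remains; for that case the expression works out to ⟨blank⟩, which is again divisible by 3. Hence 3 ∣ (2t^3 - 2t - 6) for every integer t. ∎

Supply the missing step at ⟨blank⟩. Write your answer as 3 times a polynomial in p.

3(18p^3 + 36p^2 + 22p + 2)

The residues treated are {0, 1}, so the missing case is t ≡ 2 (mod 3); write t = 3p+2.
Then 2(3p+2)^3 - 2(3p+2) - 6 = 54p^3 + 108p^2 + 66p + 6 = 3(18p^3 + 36p^2 + 22p + 2).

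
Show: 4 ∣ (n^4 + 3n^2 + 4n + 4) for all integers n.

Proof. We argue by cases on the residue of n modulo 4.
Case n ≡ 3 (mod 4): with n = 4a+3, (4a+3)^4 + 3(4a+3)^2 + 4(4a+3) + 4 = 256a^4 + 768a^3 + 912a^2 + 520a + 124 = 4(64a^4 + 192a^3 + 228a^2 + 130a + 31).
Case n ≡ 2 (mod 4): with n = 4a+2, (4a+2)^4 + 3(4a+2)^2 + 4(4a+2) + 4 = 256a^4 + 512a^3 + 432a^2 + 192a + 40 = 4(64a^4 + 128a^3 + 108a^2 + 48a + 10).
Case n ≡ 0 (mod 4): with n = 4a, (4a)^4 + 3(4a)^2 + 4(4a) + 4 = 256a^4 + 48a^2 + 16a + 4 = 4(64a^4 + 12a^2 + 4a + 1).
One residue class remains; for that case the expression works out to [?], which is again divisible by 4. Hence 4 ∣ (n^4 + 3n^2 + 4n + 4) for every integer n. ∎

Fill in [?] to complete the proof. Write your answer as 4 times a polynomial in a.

Only n ≡ 1 (mod 4) is unaccounted for. Put n = 4a+1:
(4a+1)^4 + 3(4a+1)^2 + 4(4a+1) + 4 expands to 256a^4 + 256a^3 + 144a^2 + 56a + 12,
and factoring out 4 leaves 4(64a^4 + 64a^3 + 36a^2 + 14a + 3).

4(64a^4 + 64a^3 + 36a^2 + 14a + 3)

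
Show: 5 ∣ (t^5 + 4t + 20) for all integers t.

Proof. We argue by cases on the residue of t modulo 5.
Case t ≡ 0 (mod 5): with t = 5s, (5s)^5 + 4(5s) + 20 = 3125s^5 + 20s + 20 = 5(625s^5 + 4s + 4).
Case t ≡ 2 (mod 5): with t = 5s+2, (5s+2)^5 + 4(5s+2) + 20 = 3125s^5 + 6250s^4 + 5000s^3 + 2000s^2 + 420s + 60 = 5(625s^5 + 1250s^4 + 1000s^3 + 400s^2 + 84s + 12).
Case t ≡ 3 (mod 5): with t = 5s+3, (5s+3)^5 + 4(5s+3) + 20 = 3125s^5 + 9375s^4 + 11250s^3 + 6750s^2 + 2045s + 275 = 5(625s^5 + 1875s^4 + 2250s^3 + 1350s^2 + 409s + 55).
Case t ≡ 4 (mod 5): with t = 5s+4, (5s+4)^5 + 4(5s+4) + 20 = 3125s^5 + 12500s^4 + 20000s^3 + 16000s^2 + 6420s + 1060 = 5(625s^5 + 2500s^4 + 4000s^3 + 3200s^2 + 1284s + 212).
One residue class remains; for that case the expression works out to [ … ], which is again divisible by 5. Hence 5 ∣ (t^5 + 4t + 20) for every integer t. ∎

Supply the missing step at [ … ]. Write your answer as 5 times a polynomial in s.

Only t ≡ 1 (mod 5) is unaccounted for. Put t = 5s+1:
(5s+1)^5 + 4(5s+1) + 20 expands to 3125s^5 + 3125s^4 + 1250s^3 + 250s^2 + 45s + 25,
and factoring out 5 leaves 5(625s^5 + 625s^4 + 250s^3 + 50s^2 + 9s + 5).

5(625s^5 + 625s^4 + 250s^3 + 50s^2 + 9s + 5)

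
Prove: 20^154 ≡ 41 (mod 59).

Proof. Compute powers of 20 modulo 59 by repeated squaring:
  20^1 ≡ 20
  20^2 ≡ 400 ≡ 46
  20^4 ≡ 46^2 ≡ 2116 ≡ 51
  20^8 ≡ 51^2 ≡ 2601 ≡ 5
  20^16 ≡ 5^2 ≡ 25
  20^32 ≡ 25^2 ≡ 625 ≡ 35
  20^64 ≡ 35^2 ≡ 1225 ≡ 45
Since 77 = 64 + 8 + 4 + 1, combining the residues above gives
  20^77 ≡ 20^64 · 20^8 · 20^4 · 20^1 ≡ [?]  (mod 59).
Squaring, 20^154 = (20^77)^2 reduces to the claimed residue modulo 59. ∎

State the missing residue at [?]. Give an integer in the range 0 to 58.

20^64 · 20^8 · 20^4 · 20^1 ≡ 45 · 5 · 51 · 20 = 229500.
229500 mod 59 = 49, so 20^77 ≡ 49 (mod 59).

49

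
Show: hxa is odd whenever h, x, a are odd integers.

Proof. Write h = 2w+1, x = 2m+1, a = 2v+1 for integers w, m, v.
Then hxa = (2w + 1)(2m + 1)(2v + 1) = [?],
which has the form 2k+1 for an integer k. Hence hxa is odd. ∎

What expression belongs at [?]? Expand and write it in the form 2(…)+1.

2(4mvw + 2mv + 2mw + m + 2vw + v + w) + 1

Expanding: (2w + 1)(2m + 1)(2v + 1) = 8mvw + 4mv + 4mw + 2m + 4vw + 2v + 2w + 1.
Every term except the constant is even, so this is 2(4mvw + 2mv + 2mw + m + 2vw + v + w) + 1,
and 4mvw + 2mv + 2mw + m + 2vw + v + w ∈ ℤ gives the required form.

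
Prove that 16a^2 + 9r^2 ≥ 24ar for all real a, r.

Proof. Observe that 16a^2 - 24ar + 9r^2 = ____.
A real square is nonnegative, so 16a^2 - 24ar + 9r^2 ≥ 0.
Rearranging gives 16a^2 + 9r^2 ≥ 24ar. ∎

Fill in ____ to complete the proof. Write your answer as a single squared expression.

16a^2 - 24ar + 9r^2 is a perfect-square trinomial: the outer terms are (4a)^2 and (3r)^2, and the cross term is -2·4a·3r.
So 16a^2 - 24ar + 9r^2 = (4a - 3r)^2 ≥ 0.

(4a - 3r)^2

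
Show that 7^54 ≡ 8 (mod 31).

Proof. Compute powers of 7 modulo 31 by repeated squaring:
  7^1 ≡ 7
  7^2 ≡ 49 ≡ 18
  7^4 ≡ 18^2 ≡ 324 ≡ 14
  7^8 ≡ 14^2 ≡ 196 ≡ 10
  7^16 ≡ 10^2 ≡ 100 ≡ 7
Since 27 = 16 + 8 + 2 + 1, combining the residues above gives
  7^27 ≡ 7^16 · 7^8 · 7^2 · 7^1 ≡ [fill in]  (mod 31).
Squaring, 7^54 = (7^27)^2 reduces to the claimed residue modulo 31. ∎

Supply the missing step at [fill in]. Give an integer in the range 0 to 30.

Multiply the listed residues: 7 · 10 · 18 · 7 = 70 → 1260 → 8820.
Reducing modulo 31: 8820 = 284·31 + 16, so 7^27 ≡ 16.

16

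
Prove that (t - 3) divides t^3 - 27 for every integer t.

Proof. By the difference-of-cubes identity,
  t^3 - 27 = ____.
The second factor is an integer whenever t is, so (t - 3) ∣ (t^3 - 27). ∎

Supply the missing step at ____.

(t - 3)(t^2 + 3t + 9)

Polynomial division of t^3 - 27 by t - 3 leaves remainder 0 and quotient t^2 + 3t + 9.
Hence t^3 - 27 = (t - 3)(t^2 + 3t + 9).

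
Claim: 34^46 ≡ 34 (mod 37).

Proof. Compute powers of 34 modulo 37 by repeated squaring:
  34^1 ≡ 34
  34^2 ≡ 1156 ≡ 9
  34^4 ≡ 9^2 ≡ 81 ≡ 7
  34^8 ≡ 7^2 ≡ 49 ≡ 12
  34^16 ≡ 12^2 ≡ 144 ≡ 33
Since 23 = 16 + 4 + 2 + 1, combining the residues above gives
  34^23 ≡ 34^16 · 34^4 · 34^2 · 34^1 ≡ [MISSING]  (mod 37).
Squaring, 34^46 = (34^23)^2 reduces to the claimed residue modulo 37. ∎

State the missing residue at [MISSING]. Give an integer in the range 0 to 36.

34^16 · 34^4 · 34^2 · 34^1 ≡ 33 · 7 · 9 · 34 = 70686.
70686 mod 37 = 16, so 34^23 ≡ 16 (mod 37).

16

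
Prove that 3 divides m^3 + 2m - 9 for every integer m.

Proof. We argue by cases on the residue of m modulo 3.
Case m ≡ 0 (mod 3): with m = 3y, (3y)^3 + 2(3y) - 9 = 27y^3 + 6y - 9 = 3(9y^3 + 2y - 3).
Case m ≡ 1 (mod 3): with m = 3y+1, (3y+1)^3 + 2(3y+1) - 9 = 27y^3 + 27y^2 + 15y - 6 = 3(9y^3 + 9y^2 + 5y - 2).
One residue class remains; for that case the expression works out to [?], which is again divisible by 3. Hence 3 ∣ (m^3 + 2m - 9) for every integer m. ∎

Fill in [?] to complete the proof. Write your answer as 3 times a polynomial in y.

3(9y^3 + 18y^2 + 14y + 1)

The residues treated are {0, 1}, so the missing case is m ≡ 2 (mod 3); write m = 3y+2.
Then (3y+2)^3 + 2(3y+2) - 9 = 27y^3 + 54y^2 + 42y + 3 = 3(9y^3 + 18y^2 + 14y + 1).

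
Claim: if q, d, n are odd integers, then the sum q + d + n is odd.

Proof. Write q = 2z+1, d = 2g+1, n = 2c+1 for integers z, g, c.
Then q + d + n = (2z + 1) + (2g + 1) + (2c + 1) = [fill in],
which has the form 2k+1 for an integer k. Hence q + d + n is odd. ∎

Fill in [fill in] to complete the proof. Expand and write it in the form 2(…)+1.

2(c + g + z + 1) + 1

Expanding: (2z + 1) + (2g + 1) + (2c + 1) = 2c + 2g + 2z + 3.
Every term except the constant is even, so this is 2(c + g + z + 1) + 1,
and c + g + z + 1 ∈ ℤ gives the required form.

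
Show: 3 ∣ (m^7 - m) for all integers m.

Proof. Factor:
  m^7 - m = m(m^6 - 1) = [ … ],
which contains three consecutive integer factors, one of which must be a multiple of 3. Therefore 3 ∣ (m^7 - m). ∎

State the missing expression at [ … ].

m^6 - 1 = (m^2 - 1)(m^4 + m^2 + 1), and m^2 - 1 = (m-1)(m+1).
So m(m^6 - 1) = (m - 1)m(m + 1)(m^4 + m^2 + 1).

(m - 1)m(m + 1)(m^4 + m^2 + 1)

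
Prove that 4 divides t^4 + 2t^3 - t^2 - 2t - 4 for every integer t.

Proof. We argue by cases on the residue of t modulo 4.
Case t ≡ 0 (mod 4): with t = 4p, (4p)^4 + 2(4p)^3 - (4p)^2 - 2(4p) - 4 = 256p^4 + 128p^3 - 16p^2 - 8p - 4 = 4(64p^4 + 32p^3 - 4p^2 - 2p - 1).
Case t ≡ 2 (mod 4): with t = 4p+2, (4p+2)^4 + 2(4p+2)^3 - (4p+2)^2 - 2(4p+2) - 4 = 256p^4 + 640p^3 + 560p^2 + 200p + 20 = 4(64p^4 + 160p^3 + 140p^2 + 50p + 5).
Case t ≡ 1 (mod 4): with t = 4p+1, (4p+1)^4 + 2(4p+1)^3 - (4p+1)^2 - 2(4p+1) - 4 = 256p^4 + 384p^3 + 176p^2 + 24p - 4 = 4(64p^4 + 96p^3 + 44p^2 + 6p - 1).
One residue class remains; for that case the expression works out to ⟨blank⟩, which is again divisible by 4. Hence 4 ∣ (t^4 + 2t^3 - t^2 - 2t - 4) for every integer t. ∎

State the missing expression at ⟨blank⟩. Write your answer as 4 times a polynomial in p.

Only t ≡ 3 (mod 4) is unaccounted for. Put t = 4p+3:
(4p+3)^4 + 2(4p+3)^3 - (4p+3)^2 - 2(4p+3) - 4 expands to 256p^4 + 896p^3 + 1136p^2 + 616p + 116,
and factoring out 4 leaves 4(64p^4 + 224p^3 + 284p^2 + 154p + 29).

4(64p^4 + 224p^3 + 284p^2 + 154p + 29)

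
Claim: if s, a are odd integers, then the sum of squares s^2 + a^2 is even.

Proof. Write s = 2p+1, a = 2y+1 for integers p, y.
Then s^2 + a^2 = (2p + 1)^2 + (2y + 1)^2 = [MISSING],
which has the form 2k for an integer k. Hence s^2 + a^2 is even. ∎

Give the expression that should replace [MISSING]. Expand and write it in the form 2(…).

Expanding: (2p + 1)^2 + (2y + 1)^2 = 4p^2 + 4p + 4y^2 + 4y + 2.
Every term is even; pulling out the factor of 2 gives 2(2p^2 + 2p + 2y^2 + 2y + 1).

2(2p^2 + 2p + 2y^2 + 2y + 1)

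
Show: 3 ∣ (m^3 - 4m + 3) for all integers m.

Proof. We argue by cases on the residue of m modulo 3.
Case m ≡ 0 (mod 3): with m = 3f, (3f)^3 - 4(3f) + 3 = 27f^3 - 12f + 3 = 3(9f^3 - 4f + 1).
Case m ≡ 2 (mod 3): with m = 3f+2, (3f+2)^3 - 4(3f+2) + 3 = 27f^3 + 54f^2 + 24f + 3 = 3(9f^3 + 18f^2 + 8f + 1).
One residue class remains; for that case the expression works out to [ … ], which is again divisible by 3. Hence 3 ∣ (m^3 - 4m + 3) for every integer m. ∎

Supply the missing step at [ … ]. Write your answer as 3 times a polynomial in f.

3(9f^3 + 9f^2 - f)

Only m ≡ 1 (mod 3) is unaccounted for. Put m = 3f+1:
(3f+1)^3 - 4(3f+1) + 3 expands to 27f^3 + 27f^2 - 3f,
and factoring out 3 leaves 3(9f^3 + 9f^2 - f).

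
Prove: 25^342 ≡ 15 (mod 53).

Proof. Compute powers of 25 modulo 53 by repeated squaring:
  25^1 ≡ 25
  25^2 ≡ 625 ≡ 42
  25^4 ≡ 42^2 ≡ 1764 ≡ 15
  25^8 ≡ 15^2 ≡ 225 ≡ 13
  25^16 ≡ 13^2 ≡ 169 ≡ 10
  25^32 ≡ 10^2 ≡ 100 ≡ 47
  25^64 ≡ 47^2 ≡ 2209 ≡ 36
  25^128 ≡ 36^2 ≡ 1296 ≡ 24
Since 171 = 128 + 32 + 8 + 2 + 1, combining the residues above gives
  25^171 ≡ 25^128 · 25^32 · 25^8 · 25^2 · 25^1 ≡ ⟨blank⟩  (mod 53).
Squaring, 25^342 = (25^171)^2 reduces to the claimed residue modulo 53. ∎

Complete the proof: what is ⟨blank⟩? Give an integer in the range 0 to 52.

11

Multiply the listed residues: 24 · 47 · 13 · 42 · 25 = 1128 → 14664 → 615888 → 15397200.
Reducing modulo 53: 15397200 = 290513·53 + 11, so 25^171 ≡ 11.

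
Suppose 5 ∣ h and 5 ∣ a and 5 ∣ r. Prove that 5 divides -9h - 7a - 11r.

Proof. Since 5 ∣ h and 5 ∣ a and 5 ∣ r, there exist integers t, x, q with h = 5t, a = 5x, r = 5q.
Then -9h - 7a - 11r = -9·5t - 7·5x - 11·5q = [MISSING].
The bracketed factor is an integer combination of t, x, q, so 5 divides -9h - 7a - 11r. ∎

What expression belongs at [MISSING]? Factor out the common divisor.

Pull the common 5 out of every term: -9·5t - 7·5x - 11·5q = 5(-11q - 9t - 7x).
-11q - 9t - 7x is an integer, which exhibits the divisibility.

5(-11q - 9t - 7x)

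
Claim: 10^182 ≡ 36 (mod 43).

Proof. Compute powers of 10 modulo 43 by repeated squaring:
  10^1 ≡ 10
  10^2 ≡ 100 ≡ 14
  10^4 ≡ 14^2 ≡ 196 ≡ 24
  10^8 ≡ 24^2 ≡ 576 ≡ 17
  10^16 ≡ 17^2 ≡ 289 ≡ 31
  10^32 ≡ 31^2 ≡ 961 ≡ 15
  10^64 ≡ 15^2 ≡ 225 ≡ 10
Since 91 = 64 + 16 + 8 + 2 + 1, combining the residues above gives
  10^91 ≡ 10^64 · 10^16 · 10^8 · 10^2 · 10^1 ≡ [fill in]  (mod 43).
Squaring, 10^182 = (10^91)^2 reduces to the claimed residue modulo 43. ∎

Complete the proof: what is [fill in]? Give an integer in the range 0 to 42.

6

Multiply the listed residues: 10 · 31 · 17 · 14 · 10 = 310 → 5270 → 73780 → 737800.
Reducing modulo 43: 737800 = 17158·43 + 6, so 10^91 ≡ 6.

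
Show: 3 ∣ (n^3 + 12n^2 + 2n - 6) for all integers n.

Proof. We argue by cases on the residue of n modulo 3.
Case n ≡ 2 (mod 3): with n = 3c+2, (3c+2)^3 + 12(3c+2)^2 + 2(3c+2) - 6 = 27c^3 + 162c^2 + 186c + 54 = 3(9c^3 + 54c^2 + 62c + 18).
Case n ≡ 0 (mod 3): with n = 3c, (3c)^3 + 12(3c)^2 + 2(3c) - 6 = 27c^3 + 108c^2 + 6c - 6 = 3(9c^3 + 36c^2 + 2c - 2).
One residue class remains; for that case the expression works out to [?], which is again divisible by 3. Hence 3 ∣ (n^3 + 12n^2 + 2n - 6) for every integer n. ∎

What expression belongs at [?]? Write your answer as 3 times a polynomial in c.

3(9c^3 + 45c^2 + 29c + 3)

The residues treated are {2, 0}, so the missing case is n ≡ 1 (mod 3); write n = 3c+1.
Then (3c+1)^3 + 12(3c+1)^2 + 2(3c+1) - 6 = 27c^3 + 135c^2 + 87c + 9 = 3(9c^3 + 45c^2 + 29c + 3).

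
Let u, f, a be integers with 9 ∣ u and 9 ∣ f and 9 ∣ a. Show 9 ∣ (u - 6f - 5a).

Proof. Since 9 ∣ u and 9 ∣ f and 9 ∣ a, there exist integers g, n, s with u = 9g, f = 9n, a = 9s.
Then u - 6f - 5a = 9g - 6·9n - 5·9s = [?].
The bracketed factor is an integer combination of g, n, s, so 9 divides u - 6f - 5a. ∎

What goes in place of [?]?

Pull the common 9 out of every term: 9g - 6·9n - 5·9s = 9(g - 6n - 5s).
g - 6n - 5s is an integer, which exhibits the divisibility.

9(g - 6n - 5s)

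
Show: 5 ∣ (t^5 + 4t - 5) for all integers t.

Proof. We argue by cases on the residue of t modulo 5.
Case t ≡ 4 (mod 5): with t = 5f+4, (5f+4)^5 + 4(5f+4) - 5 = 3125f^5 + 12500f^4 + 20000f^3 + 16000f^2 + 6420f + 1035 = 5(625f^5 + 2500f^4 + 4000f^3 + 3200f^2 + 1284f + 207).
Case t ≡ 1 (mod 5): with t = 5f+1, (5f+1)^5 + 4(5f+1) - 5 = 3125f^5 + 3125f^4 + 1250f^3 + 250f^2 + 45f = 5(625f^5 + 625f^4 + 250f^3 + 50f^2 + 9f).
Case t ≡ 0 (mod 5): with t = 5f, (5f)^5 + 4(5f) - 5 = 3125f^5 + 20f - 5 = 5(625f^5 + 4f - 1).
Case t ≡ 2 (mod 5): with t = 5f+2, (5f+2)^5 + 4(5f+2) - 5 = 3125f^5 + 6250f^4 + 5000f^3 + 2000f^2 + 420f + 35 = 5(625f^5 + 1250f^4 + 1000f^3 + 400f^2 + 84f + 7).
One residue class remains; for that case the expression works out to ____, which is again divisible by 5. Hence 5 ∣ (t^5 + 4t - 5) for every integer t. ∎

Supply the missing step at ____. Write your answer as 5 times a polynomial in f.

The residues treated are {4, 1, 0, 2}, so the missing case is t ≡ 3 (mod 5); write t = 5f+3.
Then (5f+3)^5 + 4(5f+3) - 5 = 3125f^5 + 9375f^4 + 11250f^3 + 6750f^2 + 2045f + 250 = 5(625f^5 + 1875f^4 + 2250f^3 + 1350f^2 + 409f + 50).

5(625f^5 + 1875f^4 + 2250f^3 + 1350f^2 + 409f + 50)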